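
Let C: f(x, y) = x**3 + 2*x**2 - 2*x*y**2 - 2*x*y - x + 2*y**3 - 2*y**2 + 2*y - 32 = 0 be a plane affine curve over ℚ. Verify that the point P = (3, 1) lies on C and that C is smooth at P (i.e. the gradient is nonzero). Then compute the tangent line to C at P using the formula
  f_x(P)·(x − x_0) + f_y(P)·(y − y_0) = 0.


Tangent line at P: 34*x - 14*y - 88 = 0.

Step 1: f(3, 1) = 0, so P lies on C.
Step 2: partial derivatives
  f_x(x, y) = 3*x**2 + 4*x - 2*y**2 - 2*y - 1, f_y(x, y) = -4*x*y - 2*x + 6*y**2 - 4*y + 2.
  f_x(P) = 34, f_y(P) = -14 (gradient nonzero, so P is smooth).
Step 3: tangent line at P: 34·(x − 3) + -14·(y − 1) = 0.
Expanding: 34*x - 14*y - 88 = 0.


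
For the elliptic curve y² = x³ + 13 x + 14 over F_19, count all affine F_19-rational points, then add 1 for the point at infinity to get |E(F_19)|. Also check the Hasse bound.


Affine points = {(1, 3), (1, 16), (3, 2), (3, 17), (4, 4), (4, 15), (6, 2), (6, 17), (7, 7), (7, 12), (9, 9), (9, 10), (10, 2), (10, 17), (11, 5), (11, 14), (12, 6), (12, 13), (13, 9), (13, 10), (16, 9), (16, 10), (18, 0)}; affine count = 23; |E(F_19)| = 24.

Discriminant check: Δ ∝ 4a³ + 27b² = 4·13³ + 27·14² = 4·2197 + 27·196 ≡ 1 (mod 19). Nonzero ⇒ E is nonsingular.
For each x ∈ F_19, compute rhs = x³ + 13·x + 14 mod 19, then count y ∈ F_19 with y² ≡ rhs.
  x = 0: rhs = 14, matching y values: none (0 points).
  x = 1: rhs = 9, matching y values: 3, 16 (2 points).
  x = 2: rhs = 10, matching y values: none (0 points).
  x = 3: rhs = 4, matching y values: 2, 17 (2 points).
  x = 4: rhs = 16, matching y values: 4, 15 (2 points).
  x = 5: rhs = 14, matching y values: none (0 points).
  x = 6: rhs = 4, matching y values: 2, 17 (2 points).
  x = 7: rhs = 11, matching y values: 7, 12 (2 points).
  x = 8: rhs = 3, matching y values: none (0 points).
  x = 9: rhs = 5, matching y values: 9, 10 (2 points).
  x = 10: rhs = 4, matching y values: 2, 17 (2 points).
  x = 11: rhs = 6, matching y values: 5, 14 (2 points).
  x = 12: rhs = 17, matching y values: 6, 13 (2 points).
  x = 13: rhs = 5, matching y values: 9, 10 (2 points).
  x = 14: rhs = 14, matching y values: none (0 points).
  x = 15: rhs = 12, matching y values: none (0 points).
  x = 16: rhs = 5, matching y values: 9, 10 (2 points).
  x = 17: rhs = 18, matching y values: none (0 points).
  x = 18: rhs = 0, matching y values: 0 (1 points).
Total affine count: 23.
Full point count |E(F_19)| = 23 + 1 = 24.
Hasse bound: |24 − (19+1)| = |4| = 4 ≤ 2√19 ≈ 8.7178 ✓.


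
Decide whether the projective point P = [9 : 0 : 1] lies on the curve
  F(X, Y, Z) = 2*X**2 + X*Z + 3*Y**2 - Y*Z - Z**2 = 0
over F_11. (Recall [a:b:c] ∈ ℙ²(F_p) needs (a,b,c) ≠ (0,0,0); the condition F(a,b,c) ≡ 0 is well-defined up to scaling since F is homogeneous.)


F(9,0,1) ≡ 5 (mod 11); P is NOT on the curve.

Evaluate F(9, 0, 1) term-by-term (mod 11).
  2*X**2 ↦ 2·81·1·1 = 162
  X*Z ↦ 1·9·1·1 = 9
  3*Y**2 ↦ 3·1·0·1 = 0
  -Y*Z ↦ -1·1·0·1 = 0
  -Z**2 ↦ -1·1·1·1 = -1
Sum: F(9, 0, 1) = (162) + (9) + (0) + (0) + (-1) = 170.
Reducing mod 11: 170 ≡ 5 (mod 11).
Since F(a, b, c) ≡ 5 ≠ 0 (mod 11), P does NOT lie on the curve.


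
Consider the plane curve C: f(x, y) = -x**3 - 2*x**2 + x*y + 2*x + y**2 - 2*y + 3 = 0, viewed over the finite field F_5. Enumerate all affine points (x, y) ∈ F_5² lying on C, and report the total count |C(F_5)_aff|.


Affine F_5-points: {(2, 2), (2, 3), (3, 2), (4, 0), (4, 3)}; count = 5.

For each of the 25 pairs (x, y) ∈ F_5², evaluate f(x, y) mod 5. Record the zeros.
  x = 0: [0↦3, 1↦2, 2↦3, 3↦1, 4↦1]  zeros at y ∈ ∅
  x = 1: [0↦2, 1↦2, 2↦4, 3↦3, 4↦4]  zeros at y ∈ ∅
  x = 2: [0↦1, 1↦2, 2↦0, 3↦0, 4↦2]  zeros at y ∈ {2, 3}
  x = 3: [0↦4, 1↦1, 2↦0, 3↦1, 4↦4]  zeros at y ∈ {2}
  x = 4: [0↦0, 1↦3, 2↦3, 3↦0, 4↦4]  zeros at y ∈ {0, 3}
Collecting zeros: affine points = {(2, 2), (2, 3), (3, 2), (4, 0), (4, 3)}.
Total count |C(F_5)_aff| = 5.


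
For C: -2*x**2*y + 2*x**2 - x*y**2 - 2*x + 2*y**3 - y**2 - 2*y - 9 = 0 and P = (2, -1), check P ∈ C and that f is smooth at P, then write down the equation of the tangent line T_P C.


Tangent line at P: 13*x + 2*y - 24 = 0.

Step 1: f(2, -1) = 0, so P lies on C.
Step 2: partial derivatives
  f_x(x, y) = -4*x*y + 4*x - y**2 - 2, f_y(x, y) = -2*x**2 - 2*x*y + 6*y**2 - 2*y - 2.
  f_x(P) = 13, f_y(P) = 2 (gradient nonzero, so P is smooth).
Step 3: tangent line at P: 13·(x − 2) + 2·(y − -1) = 0.
Expanding: 13*x + 2*y - 24 = 0.


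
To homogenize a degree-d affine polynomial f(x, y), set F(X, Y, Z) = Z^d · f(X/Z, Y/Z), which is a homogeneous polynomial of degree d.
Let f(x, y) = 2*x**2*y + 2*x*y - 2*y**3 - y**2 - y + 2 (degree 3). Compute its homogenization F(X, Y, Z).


F(X, Y, Z) = 2*X**2*Y + 2*X*Y*Z - 2*Y**3 - Y**2*Z - Y*Z**2 + 2*Z**3

deg(f) = 3.
Substitute x = X/Z, y = Y/Z into f, then multiply by Z^3.
  monomial 2·x^2·y^1 ↦ 2·X^2·Y^1·Z^0.
  monomial 2·x^1·y^1 ↦ 2·X^1·Y^1·Z^1.
  monomial -2·x^0·y^3 ↦ -2·X^0·Y^3·Z^0.
  monomial -1·x^0·y^2 ↦ -1·X^0·Y^2·Z^1.
  monomial -1·x^0·y^1 ↦ -1·X^0·Y^1·Z^2.
  monomial 2·x^0·y^0 ↦ 2·X^0·Y^0·Z^3.
Collecting: F(X, Y, Z) = 2*X**2*Y + 2*X*Y*Z - 2*Y**3 - Y**2*Z - Y*Z**2 + 2*Z**3.


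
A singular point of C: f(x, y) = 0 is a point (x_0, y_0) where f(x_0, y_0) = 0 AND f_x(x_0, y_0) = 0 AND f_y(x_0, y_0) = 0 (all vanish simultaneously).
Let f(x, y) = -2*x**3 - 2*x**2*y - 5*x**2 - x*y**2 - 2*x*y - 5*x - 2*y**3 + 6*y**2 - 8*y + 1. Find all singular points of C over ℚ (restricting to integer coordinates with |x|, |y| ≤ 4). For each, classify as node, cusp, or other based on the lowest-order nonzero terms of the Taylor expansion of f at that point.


Singular points: {(-1, 1)}; classification: node.

Compute partial derivatives:
  f_x = -6*x**2 - 4*x*y - 10*x - y**2 - 2*y - 5.
  f_y = -2*x**2 - 2*x*y - 2*x - 6*y**2 + 12*y - 8.
Scan x_0 ∈ {−4, ..., 4}. For each x_0, f_y(x_0, y) is a polynomial in y; find its integer roots y ∈ {−4, ..., 4}, then test f_x and f at those candidates.
  x = -4: f_y(-4, y) = -6*y**2 + 20*y - 32; no integer root y with |y| ≤ 4.
  x = -3: f_y(-3, y) = -6*y**2 + 18*y - 20; no integer root y with |y| ≤ 4.
  x = -2: f_y(-2, y) = -6*y**2 + 16*y - 12; no integer root y with |y| ≤ 4.
  x = -1: f_y(-1, y) = -6*y**2 + 14*y - 8; vanishes at y ∈ {1}. (-1, 1): f_x = 0, f = 0 — SINGULAR.
  x = 0: f_y(0, y) = -6*y**2 + 12*y - 8; no integer root y with |y| ≤ 4.
  x = 1: f_y(1, y) = -6*y**2 + 10*y - 12; no integer root y with |y| ≤ 4.
  x = 2: f_y(2, y) = -6*y**2 + 8*y - 20; no integer root y with |y| ≤ 4.
  x = 3: f_y(3, y) = -6*y**2 + 6*y - 32; no integer root y with |y| ≤ 4.
  x = 4: f_y(4, y) = -6*y**2 + 4*y - 48; no integer root y with |y| ≤ 4.
Only singular point on the grid: (-1, 1).
Classify: substitute x = -1 + u, y = 1 + v and expand: f = -2*u**3 - 2*u**2*v - u**2 - u*v**2 - 2*v**3 + v**2.
No constant or linear terms (consistent with a singular point). Quadratic part: -u**2 + v**2. Cubic part: -2*u**3 - 2*u**2*v - u*v**2 - 2*v**3.
The quadratic part v**2 - u**2 = (v − u)(v + u) splits into two distinct linear factors, so there are two distinct tangent lines y − 1 = ±(x − -1) — this is a node (ordinary double point).
Classification: node.


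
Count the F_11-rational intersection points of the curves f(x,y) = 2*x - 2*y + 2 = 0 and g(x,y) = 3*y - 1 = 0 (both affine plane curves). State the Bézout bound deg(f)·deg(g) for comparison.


Common zeros: {(3, 4)}; count = 1; Bézout bound = 1.

deg(f) = 1, deg(g) = 1, so Bézout bound = 1.
Scan x ∈ F_11. For each x, list the y ∈ F_11 with f(x, y) ≡ 0 and those with g(x, y) ≡ 0 (mod 11); the common zeros in that column are the intersection.
  x = 0: f ≡ 0 at y ∈ {1}; g ≡ 0 at y ∈ {4}; common: ∅.
  x = 1: f ≡ 0 at y ∈ {2}; g ≡ 0 at y ∈ {4}; common: ∅.
  x = 2: f ≡ 0 at y ∈ {3}; g ≡ 0 at y ∈ {4}; common: ∅.
  x = 3: f ≡ 0 at y ∈ {4}; g ≡ 0 at y ∈ {4}; common: {4}.
  x = 4: f ≡ 0 at y ∈ {5}; g ≡ 0 at y ∈ {4}; common: ∅.
  x = 5: f ≡ 0 at y ∈ {6}; g ≡ 0 at y ∈ {4}; common: ∅.
  x = 6: f ≡ 0 at y ∈ {7}; g ≡ 0 at y ∈ {4}; common: ∅.
  x = 7: f ≡ 0 at y ∈ {8}; g ≡ 0 at y ∈ {4}; common: ∅.
  x = 8: f ≡ 0 at y ∈ {9}; g ≡ 0 at y ∈ {4}; common: ∅.
  x = 9: f ≡ 0 at y ∈ {10}; g ≡ 0 at y ∈ {4}; common: ∅.
  x = 10: f ≡ 0 at y ∈ {0}; g ≡ 0 at y ∈ {4}; common: ∅.
Collecting: common zeros = {(3, 4)}, so the count is 1.
Comparison with the Bézout bound: 1 ≤ 1 = deg(f)·deg(g), as expected for curves with no common component (the bound is attained).


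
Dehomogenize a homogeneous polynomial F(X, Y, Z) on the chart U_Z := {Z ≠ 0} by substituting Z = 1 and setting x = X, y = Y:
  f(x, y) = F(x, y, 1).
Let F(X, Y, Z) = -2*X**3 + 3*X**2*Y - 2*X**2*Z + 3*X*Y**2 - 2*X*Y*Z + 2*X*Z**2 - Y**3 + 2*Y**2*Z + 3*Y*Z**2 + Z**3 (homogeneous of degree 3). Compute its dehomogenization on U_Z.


f(x, y) = -2*x**3 + 3*x**2*y - 2*x**2 + 3*x*y**2 - 2*x*y + 2*x - y**3 + 2*y**2 + 3*y + 1

On U_Z we set Z = 1. Each monomial c·X^i·Y^j·Z^k in F becomes c·x^i·y^j·1^k = c·x^i·y^j.
Substituting Z = 1: F(X, Y, 1) = -2*x**3 + 3*x**2*y - 2*x**2 + 3*x*y**2 - 2*x*y + 2*x - y**3 + 2*y**2 + 3*y + 1.
Note: deg(f) ≤ deg(F) = 3; strict inequality happens when F is divisible by Z (lost terms).


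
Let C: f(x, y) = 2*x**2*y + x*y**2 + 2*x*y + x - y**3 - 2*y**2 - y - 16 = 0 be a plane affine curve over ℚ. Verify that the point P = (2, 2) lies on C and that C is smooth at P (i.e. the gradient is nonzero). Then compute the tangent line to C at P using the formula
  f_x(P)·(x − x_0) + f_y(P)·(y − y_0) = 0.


Tangent line at P: 25*x - y - 48 = 0.

Step 1: f(2, 2) = 0, so P lies on C.
Step 2: partial derivatives
  f_x(x, y) = 4*x*y + y**2 + 2*y + 1, f_y(x, y) = 2*x**2 + 2*x*y + 2*x - 3*y**2 - 4*y - 1.
  f_x(P) = 25, f_y(P) = -1 (gradient nonzero, so P is smooth).
Step 3: tangent line at P: 25·(x − 2) + -1·(y − 2) = 0.
Expanding: 25*x - y - 48 = 0.


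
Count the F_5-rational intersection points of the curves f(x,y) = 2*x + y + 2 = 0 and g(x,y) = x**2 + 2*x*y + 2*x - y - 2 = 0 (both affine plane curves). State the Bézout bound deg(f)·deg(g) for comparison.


Common zeros: {(0, 3)}; count = 1; Bézout bound = 2.

deg(f) = 1, deg(g) = 2, so Bézout bound = 2.
Scan x ∈ F_5. For each x, list the y ∈ F_5 with f(x, y) ≡ 0 and those with g(x, y) ≡ 0 (mod 5); the common zeros in that column are the intersection.
  x = 0: f ≡ 0 at y ∈ {3}; g ≡ 0 at y ∈ {3}; common: {3}.
  x = 1: f ≡ 0 at y ∈ {1}; g ≡ 0 at y ∈ {4}; common: ∅.
  x = 2: f ≡ 0 at y ∈ {4}; g ≡ 0 at y ∈ {3}; common: ∅.
  x = 3: f ≡ 0 at y ∈ {2}; g ≡ 0 at y ∈ ∅; common: ∅.
  x = 4: f ≡ 0 at y ∈ {0}; g ≡ 0 at y ∈ {4}; common: ∅.
Collecting: common zeros = {(0, 3)}, so the count is 1.
Comparison with the Bézout bound: 1 ≤ 2 = deg(f)·deg(g), as expected for curves with no common component (the affine F_5-count falls short of the bound because intersections may lie at infinity, over extension fields, or carry multiplicity).


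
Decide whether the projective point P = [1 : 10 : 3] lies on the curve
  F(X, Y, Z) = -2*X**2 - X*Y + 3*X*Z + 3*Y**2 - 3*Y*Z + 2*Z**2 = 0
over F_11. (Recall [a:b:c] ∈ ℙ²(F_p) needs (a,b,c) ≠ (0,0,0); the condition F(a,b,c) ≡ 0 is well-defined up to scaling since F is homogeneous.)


F(1,10,3) ≡ 5 (mod 11); P is NOT on the curve.

Evaluate F(1, 10, 3) term-by-term (mod 11).
  -2*X**2 ↦ -2·1·1·1 = -2
  -X*Y ↦ -1·1·10·1 = -10
  3*X*Z ↦ 3·1·1·3 = 9
  3*Y**2 ↦ 3·1·100·1 = 300
  -3*Y*Z ↦ -3·1·10·3 = -90
  2*Z**2 ↦ 2·1·1·9 = 18
Sum: F(1, 10, 3) = (-2) + (-10) + (9) + (300) + (-90) + (18) = 225.
Reducing mod 11: 225 ≡ 5 (mod 11).
Since F(a, b, c) ≡ 5 ≠ 0 (mod 11), P does NOT lie on the curve.


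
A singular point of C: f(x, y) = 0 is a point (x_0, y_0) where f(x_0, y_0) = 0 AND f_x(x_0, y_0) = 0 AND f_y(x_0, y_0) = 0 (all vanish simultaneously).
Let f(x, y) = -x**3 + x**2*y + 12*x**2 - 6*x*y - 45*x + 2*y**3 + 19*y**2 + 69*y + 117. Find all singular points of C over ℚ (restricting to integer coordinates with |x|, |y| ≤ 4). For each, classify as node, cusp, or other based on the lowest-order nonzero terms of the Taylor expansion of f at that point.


Singular points: {(3, -3)}; classification: cusp.

Compute partial derivatives:
  f_x = -3*x**2 + 2*x*y + 24*x - 6*y - 45.
  f_y = x**2 - 6*x + 6*y**2 + 38*y + 69.
Scan x_0 ∈ {−4, ..., 4}. For each x_0, f_y(x_0, y) is a polynomial in y; find its integer roots y ∈ {−4, ..., 4}, then test f_x and f at those candidates.
  x = -4: f_y(-4, y) = 6*y**2 + 38*y + 109; no integer root y with |y| ≤ 4.
  x = -3: f_y(-3, y) = 6*y**2 + 38*y + 96; no integer root y with |y| ≤ 4.
  x = -2: f_y(-2, y) = 6*y**2 + 38*y + 85; no integer root y with |y| ≤ 4.
  x = -1: f_y(-1, y) = 6*y**2 + 38*y + 76; no integer root y with |y| ≤ 4.
  x = 0: f_y(0, y) = 6*y**2 + 38*y + 69; no integer root y with |y| ≤ 4.
  x = 1: f_y(1, y) = 6*y**2 + 38*y + 64; no integer root y with |y| ≤ 4.
  x = 2: f_y(2, y) = 6*y**2 + 38*y + 61; no integer root y with |y| ≤ 4.
  x = 3: f_y(3, y) = 6*y**2 + 38*y + 60; vanishes at y ∈ {-3}. (3, -3): f_x = 0, f = 0 — SINGULAR.
  x = 4: f_y(4, y) = 6*y**2 + 38*y + 61; no integer root y with |y| ≤ 4.
Only singular point on the grid: (3, -3).
Classify: substitute x = 3 + u, y = -3 + v and expand: f = -u**3 + u**2*v + 2*v**3 + v**2.
No constant or linear terms (consistent with a singular point). Quadratic part: v**2. Cubic part: -u**3 + u**2*v + 2*v**3.
The quadratic part v**2 is a perfect square, so there is a single (double) tangent line v = 0, i.e. y = -3. Restricting the cubic part to that line (v = 0) leaves -u**3 ≠ 0, so f is not divisible by v and the branch is v² ≈ u**3 to lowest order — this is a cusp.
Classification: cusp.


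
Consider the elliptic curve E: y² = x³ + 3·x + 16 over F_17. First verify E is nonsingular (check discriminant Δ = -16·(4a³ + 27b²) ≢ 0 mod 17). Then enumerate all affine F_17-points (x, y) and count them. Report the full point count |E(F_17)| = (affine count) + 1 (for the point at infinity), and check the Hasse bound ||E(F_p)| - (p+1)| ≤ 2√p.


Affine points = {(0, 4), (0, 13), (2, 8), (2, 9), (3, 1), (3, 16), (8, 5), (8, 12), (10, 3), (10, 14), (13, 5), (13, 12), (15, 6), (15, 11)}; affine count = 14; |E(F_17)| = 15.

Discriminant check: Δ ∝ 4a³ + 27b² = 4·3³ + 27·16² = 4·27 + 27·256 ≡ 16 (mod 17). Nonzero ⇒ E is nonsingular.
For each x ∈ F_17, compute rhs = x³ + 3·x + 16 mod 17, then count y ∈ F_17 with y² ≡ rhs.
  x = 0: rhs = 16, matching y values: 4, 13 (2 points).
  x = 1: rhs = 3, matching y values: none (0 points).
  x = 2: rhs = 13, matching y values: 8, 9 (2 points).
  x = 3: rhs = 1, matching y values: 1, 16 (2 points).
  x = 4: rhs = 7, matching y values: none (0 points).
  x = 5: rhs = 3, matching y values: none (0 points).
  x = 6: rhs = 12, matching y values: none (0 points).
  x = 7: rhs = 6, matching y values: none (0 points).
  x = 8: rhs = 8, matching y values: 5, 12 (2 points).
  x = 9: rhs = 7, matching y values: none (0 points).
  x = 10: rhs = 9, matching y values: 3, 14 (2 points).
  x = 11: rhs = 3, matching y values: none (0 points).
  x = 12: rhs = 12, matching y values: none (0 points).
  x = 13: rhs = 8, matching y values: 5, 12 (2 points).
  x = 14: rhs = 14, matching y values: none (0 points).
  x = 15: rhs = 2, matching y values: 6, 11 (2 points).
  x = 16: rhs = 12, matching y values: none (0 points).
Total affine count: 14.
Full point count |E(F_17)| = 14 + 1 = 15.
Hasse bound: |15 − (17+1)| = |-3| = 3 ≤ 2√17 ≈ 8.2462 ✓.


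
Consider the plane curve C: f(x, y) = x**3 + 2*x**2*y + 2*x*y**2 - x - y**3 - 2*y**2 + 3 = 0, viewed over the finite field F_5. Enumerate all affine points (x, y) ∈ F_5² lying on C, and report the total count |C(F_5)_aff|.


Affine F_5-points: {(0, 1), (2, 2), (3, 3), (4, 1)}; count = 4.

For each of the 25 pairs (x, y) ∈ F_5², evaluate f(x, y) mod 5. Record the zeros.
  x = 0: [0↦3, 1↦0, 2↦2, 3↦3, 4↦2]  zeros at y ∈ {1}
  x = 1: [0↦3, 1↦4, 2↦4, 3↦2, 4↦2]  zeros at y ∈ ∅
  x = 2: [0↦4, 1↦3, 2↦0, 3↦4, 4↦4]  zeros at y ∈ {2}
  x = 3: [0↦2, 1↦3, 2↦1, 3↦0, 4↦4]  zeros at y ∈ {3}
  x = 4: [0↦3, 1↦0, 2↦3, 3↦1, 4↦3]  zeros at y ∈ {1}
Collecting zeros: affine points = {(0, 1), (2, 2), (3, 3), (4, 1)}.
Total count |C(F_5)_aff| = 4.


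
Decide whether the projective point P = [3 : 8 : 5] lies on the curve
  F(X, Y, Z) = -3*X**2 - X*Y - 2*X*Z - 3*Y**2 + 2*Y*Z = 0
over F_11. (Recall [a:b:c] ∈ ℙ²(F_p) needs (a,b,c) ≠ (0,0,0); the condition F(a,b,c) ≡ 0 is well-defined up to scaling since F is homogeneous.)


F(3,8,5) ≡ 5 (mod 11); P is NOT on the curve.

Evaluate F(3, 8, 5) term-by-term (mod 11).
  -3*X**2 ↦ -3·9·1·1 = -27
  -X*Y ↦ -1·3·8·1 = -24
  -2*X*Z ↦ -2·3·1·5 = -30
  -3*Y**2 ↦ -3·1·64·1 = -192
  2*Y*Z ↦ 2·1·8·5 = 80
Sum: F(3, 8, 5) = (-27) + (-24) + (-30) + (-192) + (80) = -193.
Reducing mod 11: -193 ≡ 5 (mod 11).
Since F(a, b, c) ≡ 5 ≠ 0 (mod 11), P does NOT lie on the curve.


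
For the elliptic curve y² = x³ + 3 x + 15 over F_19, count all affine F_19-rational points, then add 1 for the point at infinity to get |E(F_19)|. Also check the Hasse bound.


Affine points = {(1, 0), (8, 0), (9, 7), (9, 12), (10, 0), (11, 7), (11, 12), (13, 3), (13, 16), (16, 6), (16, 13), (17, 1), (17, 18), (18, 7), (18, 12)}; affine count = 15; |E(F_19)| = 16.

Discriminant check: Δ ∝ 4a³ + 27b² = 4·3³ + 27·15² = 4·27 + 27·225 ≡ 8 (mod 19). Nonzero ⇒ E is nonsingular.
For each x ∈ F_19, compute rhs = x³ + 3·x + 15 mod 19, then count y ∈ F_19 with y² ≡ rhs.
  x = 0: rhs = 15, matching y values: none (0 points).
  x = 1: rhs = 0, matching y values: 0 (1 points).
  x = 2: rhs = 10, matching y values: none (0 points).
  x = 3: rhs = 13, matching y values: none (0 points).
  x = 4: rhs = 15, matching y values: none (0 points).
  x = 5: rhs = 3, matching y values: none (0 points).
  x = 6: rhs = 2, matching y values: none (0 points).
  x = 7: rhs = 18, matching y values: none (0 points).
  x = 8: rhs = 0, matching y values: 0 (1 points).
  x = 9: rhs = 11, matching y values: 7, 12 (2 points).
  x = 10: rhs = 0, matching y values: 0 (1 points).
  x = 11: rhs = 11, matching y values: 7, 12 (2 points).
  x = 12: rhs = 12, matching y values: none (0 points).
  x = 13: rhs = 9, matching y values: 3, 16 (2 points).
  x = 14: rhs = 8, matching y values: none (0 points).
  x = 15: rhs = 15, matching y values: none (0 points).
  x = 16: rhs = 17, matching y values: 6, 13 (2 points).
  x = 17: rhs = 1, matching y values: 1, 18 (2 points).
  x = 18: rhs = 11, matching y values: 7, 12 (2 points).
Total affine count: 15.
Full point count |E(F_19)| = 15 + 1 = 16.
Hasse bound: |16 − (19+1)| = |-4| = 4 ≤ 2√19 ≈ 8.7178 ✓.


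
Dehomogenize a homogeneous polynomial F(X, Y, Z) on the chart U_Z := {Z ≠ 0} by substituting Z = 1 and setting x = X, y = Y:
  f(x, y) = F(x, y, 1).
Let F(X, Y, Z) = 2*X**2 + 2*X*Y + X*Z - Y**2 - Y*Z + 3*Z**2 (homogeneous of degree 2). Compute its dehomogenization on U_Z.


f(x, y) = 2*x**2 + 2*x*y + x - y**2 - y + 3

On U_Z we set Z = 1. Each monomial c·X^i·Y^j·Z^k in F becomes c·x^i·y^j·1^k = c·x^i·y^j.
Substituting Z = 1: F(X, Y, 1) = 2*x**2 + 2*x*y + x - y**2 - y + 3.
Note: deg(f) ≤ deg(F) = 2; strict inequality happens when F is divisible by Z (lost terms).


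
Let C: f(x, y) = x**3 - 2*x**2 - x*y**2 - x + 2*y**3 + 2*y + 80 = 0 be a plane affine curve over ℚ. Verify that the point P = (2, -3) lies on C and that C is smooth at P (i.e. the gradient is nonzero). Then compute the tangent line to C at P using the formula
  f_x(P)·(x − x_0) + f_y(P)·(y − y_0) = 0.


Tangent line at P: -6*x + 68*y + 216 = 0.

Step 1: f(2, -3) = 0, so P lies on C.
Step 2: partial derivatives
  f_x(x, y) = 3*x**2 - 4*x - y**2 - 1, f_y(x, y) = -2*x*y + 6*y**2 + 2.
  f_x(P) = -6, f_y(P) = 68 (gradient nonzero, so P is smooth).
Step 3: tangent line at P: -6·(x − 2) + 68·(y − -3) = 0.
Expanding: -6*x + 68*y + 216 = 0.


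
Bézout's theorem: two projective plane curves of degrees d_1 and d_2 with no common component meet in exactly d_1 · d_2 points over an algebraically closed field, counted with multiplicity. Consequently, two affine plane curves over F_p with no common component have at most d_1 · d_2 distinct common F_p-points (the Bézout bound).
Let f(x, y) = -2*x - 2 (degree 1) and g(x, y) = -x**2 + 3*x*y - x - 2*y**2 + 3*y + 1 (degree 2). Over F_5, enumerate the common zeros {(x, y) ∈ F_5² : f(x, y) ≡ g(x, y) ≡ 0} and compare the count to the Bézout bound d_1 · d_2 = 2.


Common zeros: ∅; count = 0; Bézout bound = 2.

deg(f) = 1, deg(g) = 2, so Bézout bound = 2.
Scan x ∈ F_5. For each x, list the y ∈ F_5 with f(x, y) ≡ 0 and those with g(x, y) ≡ 0 (mod 5); the common zeros in that column are the intersection.
  x = 0: f ≡ 0 at y ∈ ∅; g ≡ 0 at y ∈ ∅; common: ∅.
  x = 1: f ≡ 0 at y ∈ ∅; g ≡ 0 at y ∈ ∅; common: ∅.
  x = 2: f ≡ 0 at y ∈ ∅; g ≡ 0 at y ∈ {0, 2}; common: ∅.
  x = 3: f ≡ 0 at y ∈ ∅; g ≡ 0 at y ∈ {2, 4}; common: ∅.
  x = 4: f ≡ 0 at y ∈ {0, 1, 2, 3, 4}; g ≡ 0 at y ∈ ∅; common: ∅.
Collecting: common zeros = ∅, so the count is 0.
Comparison with the Bézout bound: 0 ≤ 2 = deg(f)·deg(g), as expected for curves with no common component (the affine F_5-count falls short of the bound because intersections may lie at infinity, over extension fields, or carry multiplicity).


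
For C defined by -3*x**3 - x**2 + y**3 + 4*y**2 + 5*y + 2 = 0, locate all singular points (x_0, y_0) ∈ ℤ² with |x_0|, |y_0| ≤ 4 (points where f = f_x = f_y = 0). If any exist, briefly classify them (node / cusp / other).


Singular points: {(0, -1)}; classification: node.

Compute partial derivatives:
  f_x = -9*x**2 - 2*x.
  f_y = 3*y**2 + 8*y + 5.
Scan x_0 ∈ {−4, ..., 4}. For each x_0, f_y(x_0, y) is a polynomial in y; find its integer roots y ∈ {−4, ..., 4}, then test f_x and f at those candidates.
  x = -4: f_y(-4, y) = 3*y**2 + 8*y + 5; vanishes at y ∈ {-1}. (-4, -1): f_x = -136 ≠ 0.
  x = -3: f_y(-3, y) = 3*y**2 + 8*y + 5; vanishes at y ∈ {-1}. (-3, -1): f_x = -75 ≠ 0.
  x = -2: f_y(-2, y) = 3*y**2 + 8*y + 5; vanishes at y ∈ {-1}. (-2, -1): f_x = -32 ≠ 0.
  x = -1: f_y(-1, y) = 3*y**2 + 8*y + 5; vanishes at y ∈ {-1}. (-1, -1): f_x = -7 ≠ 0.
  x = 0: f_y(0, y) = 3*y**2 + 8*y + 5; vanishes at y ∈ {-1}. (0, -1): f_x = 0, f = 0 — SINGULAR.
  x = 1: f_y(1, y) = 3*y**2 + 8*y + 5; vanishes at y ∈ {-1}. (1, -1): f_x = -11 ≠ 0.
  x = 2: f_y(2, y) = 3*y**2 + 8*y + 5; vanishes at y ∈ {-1}. (2, -1): f_x = -40 ≠ 0.
  x = 3: f_y(3, y) = 3*y**2 + 8*y + 5; vanishes at y ∈ {-1}. (3, -1): f_x = -87 ≠ 0.
  x = 4: f_y(4, y) = 3*y**2 + 8*y + 5; vanishes at y ∈ {-1}. (4, -1): f_x = -152 ≠ 0.
Only singular point on the grid: (0, -1).
Classify: substitute x = 0 + u, y = -1 + v and expand: f = -3*u**3 - u**2 + v**3 + v**2.
No constant or linear terms (consistent with a singular point). Quadratic part: -u**2 + v**2. Cubic part: -3*u**3 + v**3.
The quadratic part v**2 - u**2 = (v − u)(v + u) splits into two distinct linear factors, so there are two distinct tangent lines y − -1 = ±(x − 0) — this is a node (ordinary double point).
Classification: node.


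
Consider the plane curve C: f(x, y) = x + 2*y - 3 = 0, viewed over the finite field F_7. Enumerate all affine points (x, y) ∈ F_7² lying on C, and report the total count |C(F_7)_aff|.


Affine F_7-points: {(0, 5), (1, 1), (2, 4), (3, 0), (4, 3), (5, 6), (6, 2)}; count = 7.

For each of the 49 pairs (x, y) ∈ F_7², evaluate f(x, y) mod 7. Record the zeros.
  x = 0: [0↦4, 1↦6, 2↦1, 3↦3, 4↦5, 5↦0, 6↦2]  zeros at y ∈ {5}
  x = 1: [0↦5, 1↦0, 2↦2, 3↦4, 4↦6, 5↦1, 6↦3]  zeros at y ∈ {1}
  x = 2: [0↦6, 1↦1, 2↦3, 3↦5, 4↦0, 5↦2, 6↦4]  zeros at y ∈ {4}
  x = 3: [0↦0, 1↦2, 2↦4, 3↦6, 4↦1, 5↦3, 6↦5]  zeros at y ∈ {0}
  x = 4: [0↦1, 1↦3, 2↦5, 3↦0, 4↦2, 5↦4, 6↦6]  zeros at y ∈ {3}
  x = 5: [0↦2, 1↦4, 2↦6, 3↦1, 4↦3, 5↦5, 6↦0]  zeros at y ∈ {6}
  x = 6: [0↦3, 1↦5, 2↦0, 3↦2, 4↦4, 5↦6, 6↦1]  zeros at y ∈ {2}
Collecting zeros: affine points = {(0, 5), (1, 1), (2, 4), (3, 0), (4, 3), (5, 6), (6, 2)}.
Total count |C(F_7)_aff| = 7.


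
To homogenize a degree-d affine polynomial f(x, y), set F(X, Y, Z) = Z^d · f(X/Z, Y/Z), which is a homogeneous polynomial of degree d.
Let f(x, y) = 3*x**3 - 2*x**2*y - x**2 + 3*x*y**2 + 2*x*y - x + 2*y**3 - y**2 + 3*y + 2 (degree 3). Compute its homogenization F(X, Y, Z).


F(X, Y, Z) = 3*X**3 - 2*X**2*Y - X**2*Z + 3*X*Y**2 + 2*X*Y*Z - X*Z**2 + 2*Y**3 - Y**2*Z + 3*Y*Z**2 + 2*Z**3

deg(f) = 3.
Substitute x = X/Z, y = Y/Z into f, then multiply by Z^3.
  monomial 3·x^3·y^0 ↦ 3·X^3·Y^0·Z^0.
  monomial -2·x^2·y^1 ↦ -2·X^2·Y^1·Z^0.
  monomial -1·x^2·y^0 ↦ -1·X^2·Y^0·Z^1.
  monomial 3·x^1·y^2 ↦ 3·X^1·Y^2·Z^0.
  monomial 2·x^1·y^1 ↦ 2·X^1·Y^1·Z^1.
  monomial -1·x^1·y^0 ↦ -1·X^1·Y^0·Z^2.
  monomial 2·x^0·y^3 ↦ 2·X^0·Y^3·Z^0.
  monomial -1·x^0·y^2 ↦ -1·X^0·Y^2·Z^1.
  monomial 3·x^0·y^1 ↦ 3·X^0·Y^1·Z^2.
  monomial 2·x^0·y^0 ↦ 2·X^0·Y^0·Z^3.
Collecting: F(X, Y, Z) = 3*X**3 - 2*X**2*Y - X**2*Z + 3*X*Y**2 + 2*X*Y*Z - X*Z**2 + 2*Y**3 - Y**2*Z + 3*Y*Z**2 + 2*Z**3.


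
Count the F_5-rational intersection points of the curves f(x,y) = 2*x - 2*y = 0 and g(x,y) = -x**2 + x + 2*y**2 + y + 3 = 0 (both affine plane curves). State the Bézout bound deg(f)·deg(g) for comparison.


Common zeros: ∅; count = 0; Bézout bound = 2.

deg(f) = 1, deg(g) = 2, so Bézout bound = 2.
Scan x ∈ F_5. For each x, list the y ∈ F_5 with f(x, y) ≡ 0 and those with g(x, y) ≡ 0 (mod 5); the common zeros in that column are the intersection.
  x = 0: f ≡ 0 at y ∈ {0}; g ≡ 0 at y ∈ ∅; common: ∅.
  x = 1: f ≡ 0 at y ∈ {1}; g ≡ 0 at y ∈ ∅; common: ∅.
  x = 2: f ≡ 0 at y ∈ {2}; g ≡ 0 at y ∈ ∅; common: ∅.
  x = 3: f ≡ 0 at y ∈ {3}; g ≡ 0 at y ∈ {1}; common: ∅.
  x = 4: f ≡ 0 at y ∈ {4}; g ≡ 0 at y ∈ ∅; common: ∅.
Collecting: common zeros = ∅, so the count is 0.
Comparison with the Bézout bound: 0 ≤ 2 = deg(f)·deg(g), as expected for curves with no common component (the affine F_5-count falls short of the bound because intersections may lie at infinity, over extension fields, or carry multiplicity).


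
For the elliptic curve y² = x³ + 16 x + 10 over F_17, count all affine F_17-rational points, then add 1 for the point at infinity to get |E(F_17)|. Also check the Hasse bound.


Affine points = {(2, 4), (2, 13), (3, 0), (4, 6), (4, 11), (6, 4), (6, 13), (8, 2), (8, 15), (9, 4), (9, 13), (11, 2), (11, 15), (12, 3), (12, 14), (13, 1), (13, 16), (15, 2), (15, 15)}; affine count = 19; |E(F_17)| = 20.

Discriminant check: Δ ∝ 4a³ + 27b² = 4·16³ + 27·10² = 4·4096 + 27·100 ≡ 10 (mod 17). Nonzero ⇒ E is nonsingular.
For each x ∈ F_17, compute rhs = x³ + 16·x + 10 mod 17, then count y ∈ F_17 with y² ≡ rhs.
  x = 0: rhs = 10, matching y values: none (0 points).
  x = 1: rhs = 10, matching y values: none (0 points).
  x = 2: rhs = 16, matching y values: 4, 13 (2 points).
  x = 3: rhs = 0, matching y values: 0 (1 points).
  x = 4: rhs = 2, matching y values: 6, 11 (2 points).
  x = 5: rhs = 11, matching y values: none (0 points).
  x = 6: rhs = 16, matching y values: 4, 13 (2 points).
  x = 7: rhs = 6, matching y values: none (0 points).
  x = 8: rhs = 4, matching y values: 2, 15 (2 points).
  x = 9: rhs = 16, matching y values: 4, 13 (2 points).
  x = 10: rhs = 14, matching y values: none (0 points).
  x = 11: rhs = 4, matching y values: 2, 15 (2 points).
  x = 12: rhs = 9, matching y values: 3, 14 (2 points).
  x = 13: rhs = 1, matching y values: 1, 16 (2 points).
  x = 14: rhs = 3, matching y values: none (0 points).
  x = 15: rhs = 4, matching y values: 2, 15 (2 points).
  x = 16: rhs = 10, matching y values: none (0 points).
Total affine count: 19.
Full point count |E(F_17)| = 19 + 1 = 20.
Hasse bound: |20 − (17+1)| = |2| = 2 ≤ 2√17 ≈ 8.2462 ✓.


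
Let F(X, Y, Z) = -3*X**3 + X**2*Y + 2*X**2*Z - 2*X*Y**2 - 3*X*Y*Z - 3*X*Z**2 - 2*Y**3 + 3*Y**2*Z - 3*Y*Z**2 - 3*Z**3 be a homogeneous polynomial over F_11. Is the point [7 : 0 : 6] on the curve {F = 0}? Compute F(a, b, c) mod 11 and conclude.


F(7,0,6) ≡ 3 (mod 11); P is NOT on the curve.

Evaluate F(7, 0, 6) term-by-term (mod 11).
  -3*X**3 ↦ -3·343·1·1 = -1029
  X**2*Y ↦ 1·49·0·1 = 0
  2*X**2*Z ↦ 2·49·1·6 = 588
  -2*X*Y**2 ↦ -2·7·0·1 = 0
  -3*X*Y*Z ↦ -3·7·0·6 = 0
  -3*X*Z**2 ↦ -3·7·1·36 = -756
  -2*Y**3 ↦ -2·1·0·1 = 0
  3*Y**2*Z ↦ 3·1·0·6 = 0
  -3*Y*Z**2 ↦ -3·1·0·36 = 0
  -3*Z**3 ↦ -3·1·1·216 = -648
Sum: F(7, 0, 6) = (-1029) + (0) + (588) + (0) + (0) + (-756) + (0) + (0) + (0) + (-648) = -1845.
Reducing mod 11: -1845 ≡ 3 (mod 11).
Since F(a, b, c) ≡ 3 ≠ 0 (mod 11), P does NOT lie on the curve.


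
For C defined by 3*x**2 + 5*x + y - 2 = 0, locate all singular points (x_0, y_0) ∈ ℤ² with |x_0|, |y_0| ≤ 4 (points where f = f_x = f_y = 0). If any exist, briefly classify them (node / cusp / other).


No singular points in the scanned grid; C is smooth there.

Compute partial derivatives:
  f_x = 6*x + 5.
  f_y = 1.
f_y = 1 is a nonzero constant, so f_y never vanishes: no point (x, y) can satisfy f = f_x = f_y = 0. In particular no (x, y) ∈ {−4, ..., 4}² is singular; the curve is smooth.


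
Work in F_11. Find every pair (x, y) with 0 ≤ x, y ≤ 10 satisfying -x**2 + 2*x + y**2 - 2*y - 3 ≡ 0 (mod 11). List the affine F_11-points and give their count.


Affine F_11-points: {(0, 3), (0, 10), (1, 6), (1, 7), (2, 3), (2, 10), (4, 0), (4, 2), (9, 0), (9, 2)}; count = 10.

For each of the 121 pairs (x, y) ∈ F_11², evaluate f(x, y) mod 11. Record the zeros.
  x = 0: [0↦8, 1↦7, 2↦8, 3↦0, 4↦5, 5↦1, 6↦10, 7↦10, 8↦1, 9↦5, 10↦0]  zeros at y ∈ {3, 10}
  x = 1: [0↦9, 1↦8, 2↦9, 3↦1, 4↦6, 5↦2, 6↦0, 7↦0, 8↦2, 9↦6, 10↦1]  zeros at y ∈ {6, 7}
  x = 2: [0↦8, 1↦7, 2↦8, 3↦0, 4↦5, 5↦1, 6↦10, 7↦10, 8↦1, 9↦5, 10↦0]  zeros at y ∈ {3, 10}
  x = 3: [0↦5, 1↦4, 2↦5, 3↦8, 4↦2, 5↦9, 6↦7, 7↦7, 8↦9, 9↦2, 10↦8]  zeros at y ∈ ∅
  x = 4: [0↦0, 1↦10, 2↦0, 3↦3, 4↦8, 5↦4, 6↦2, 7↦2, 8↦4, 9↦8, 10↦3]  zeros at y ∈ {0, 2}
  x = 5: [0↦4, 1↦3, 2↦4, 3↦7, 4↦1, 5↦8, 6↦6, 7↦6, 8↦8, 9↦1, 10↦7]  zeros at y ∈ ∅
  x = 6: [0↦6, 1↦5, 2↦6, 3↦9, 4↦3, 5↦10, 6↦8, 7↦8, 8↦10, 9↦3, 10↦9]  zeros at y ∈ ∅
  x = 7: [0↦6, 1↦5, 2↦6, 3↦9, 4↦3, 5↦10, 6↦8, 7↦8, 8↦10, 9↦3, 10↦9]  zeros at y ∈ ∅
  x = 8: [0↦4, 1↦3, 2↦4, 3↦7, 4↦1, 5↦8, 6↦6, 7↦6, 8↦8, 9↦1, 10↦7]  zeros at y ∈ ∅
  x = 9: [0↦0, 1↦10, 2↦0, 3↦3, 4↦8, 5↦4, 6↦2, 7↦2, 8↦4, 9↦8, 10↦3]  zeros at y ∈ {0, 2}
  x = 10: [0↦5, 1↦4, 2↦5, 3↦8, 4↦2, 5↦9, 6↦7, 7↦7, 8↦9, 9↦2, 10↦8]  zeros at y ∈ ∅
Collecting zeros: affine points = {(0, 3), (0, 10), (1, 6), (1, 7), (2, 3), (2, 10), (4, 0), (4, 2), (9, 0), (9, 2)}.
Total count |C(F_11)_aff| = 10.


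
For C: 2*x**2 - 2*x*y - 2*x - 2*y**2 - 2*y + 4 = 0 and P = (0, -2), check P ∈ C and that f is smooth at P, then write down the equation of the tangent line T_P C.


Tangent line at P: 2*x + 6*y + 12 = 0.

Step 1: f(0, -2) = 0, so P lies on C.
Step 2: partial derivatives
  f_x(x, y) = 4*x - 2*y - 2, f_y(x, y) = -2*x - 4*y - 2.
  f_x(P) = 2, f_y(P) = 6 (gradient nonzero, so P is smooth).
Step 3: tangent line at P: 2·(x − 0) + 6·(y − -2) = 0.
Expanding: 2*x + 6*y + 12 = 0.


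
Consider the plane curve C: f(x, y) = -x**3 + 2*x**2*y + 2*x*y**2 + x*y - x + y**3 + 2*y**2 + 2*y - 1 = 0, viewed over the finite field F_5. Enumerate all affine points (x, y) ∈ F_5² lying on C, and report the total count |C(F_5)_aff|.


Affine F_5-points: {(0, 3), (1, 3), (1, 4), (2, 2), (3, 2), (4, 1), (4, 2)}; count = 7.

For each of the 25 pairs (x, y) ∈ F_5², evaluate f(x, y) mod 5. Record the zeros.
  x = 0: [0↦4, 1↦4, 2↦4, 3↦0, 4↦3]  zeros at y ∈ {3}
  x = 1: [0↦2, 1↦2, 2↦1, 3↦0, 4↦0]  zeros at y ∈ {3, 4}
  x = 2: [0↦4, 1↦3, 2↦0, 3↦1, 4↦2]  zeros at y ∈ {2}
  x = 3: [0↦4, 1↦1, 2↦0, 3↦2, 4↦3]  zeros at y ∈ {2}
  x = 4: [0↦1, 1↦0, 2↦0, 3↦2, 4↦2]  zeros at y ∈ {1, 2}
Collecting zeros: affine points = {(0, 3), (1, 3), (1, 4), (2, 2), (3, 2), (4, 1), (4, 2)}.
Total count |C(F_5)_aff| = 7.


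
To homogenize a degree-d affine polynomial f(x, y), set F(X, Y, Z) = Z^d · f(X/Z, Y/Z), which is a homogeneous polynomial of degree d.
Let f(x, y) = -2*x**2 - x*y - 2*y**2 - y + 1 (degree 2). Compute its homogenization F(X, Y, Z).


F(X, Y, Z) = -2*X**2 - X*Y - 2*Y**2 - Y*Z + Z**2

deg(f) = 2.
Substitute x = X/Z, y = Y/Z into f, then multiply by Z^2.
  monomial -2·x^2·y^0 ↦ -2·X^2·Y^0·Z^0.
  monomial -1·x^1·y^1 ↦ -1·X^1·Y^1·Z^0.
  monomial -2·x^0·y^2 ↦ -2·X^0·Y^2·Z^0.
  monomial -1·x^0·y^1 ↦ -1·X^0·Y^1·Z^1.
  monomial 1·x^0·y^0 ↦ 1·X^0·Y^0·Z^2.
Collecting: F(X, Y, Z) = -2*X**2 - X*Y - 2*Y**2 - Y*Z + Z**2.


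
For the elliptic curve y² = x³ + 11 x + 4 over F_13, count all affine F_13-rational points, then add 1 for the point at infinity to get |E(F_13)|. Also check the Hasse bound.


Affine points = {(0, 2), (0, 11), (1, 4), (1, 9), (3, 5), (3, 8), (6, 0), (9, 0), (10, 3), (10, 10), (11, 0)}; affine count = 11; |E(F_13)| = 12.

Discriminant check: Δ ∝ 4a³ + 27b² = 4·11³ + 27·4² = 4·1331 + 27·16 ≡ 10 (mod 13). Nonzero ⇒ E is nonsingular.
For each x ∈ F_13, compute rhs = x³ + 11·x + 4 mod 13, then count y ∈ F_13 with y² ≡ rhs.
  x = 0: rhs = 4, matching y values: 2, 11 (2 points).
  x = 1: rhs = 3, matching y values: 4, 9 (2 points).
  x = 2: rhs = 8, matching y values: none (0 points).
  x = 3: rhs = 12, matching y values: 5, 8 (2 points).
  x = 4: rhs = 8, matching y values: none (0 points).
  x = 5: rhs = 2, matching y values: none (0 points).
  x = 6: rhs = 0, matching y values: 0 (1 points).
  x = 7: rhs = 8, matching y values: none (0 points).
  x = 8: rhs = 6, matching y values: none (0 points).
  x = 9: rhs = 0, matching y values: 0 (1 points).
  x = 10: rhs = 9, matching y values: 3, 10 (2 points).
  x = 11: rhs = 0, matching y values: 0 (1 points).
  x = 12: rhs = 5, matching y values: none (0 points).
Total affine count: 11.
Full point count |E(F_13)| = 11 + 1 = 12.
Hasse bound: |12 − (13+1)| = |-2| = 2 ≤ 2√13 ≈ 7.2111 ✓.


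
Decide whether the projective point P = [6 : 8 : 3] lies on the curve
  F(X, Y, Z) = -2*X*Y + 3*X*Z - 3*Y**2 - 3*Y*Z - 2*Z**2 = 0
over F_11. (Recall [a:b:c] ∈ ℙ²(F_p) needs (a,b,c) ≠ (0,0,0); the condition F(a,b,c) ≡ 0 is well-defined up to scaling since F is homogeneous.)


F(6,8,3) ≡ 6 (mod 11); P is NOT on the curve.

Evaluate F(6, 8, 3) term-by-term (mod 11).
  -2*X*Y ↦ -2·6·8·1 = -96
  3*X*Z ↦ 3·6·1·3 = 54
  -3*Y**2 ↦ -3·1·64·1 = -192
  -3*Y*Z ↦ -3·1·8·3 = -72
  -2*Z**2 ↦ -2·1·1·9 = -18
Sum: F(6, 8, 3) = (-96) + (54) + (-192) + (-72) + (-18) = -324.
Reducing mod 11: -324 ≡ 6 (mod 11).
Since F(a, b, c) ≡ 6 ≠ 0 (mod 11), P does NOT lie on the curve.


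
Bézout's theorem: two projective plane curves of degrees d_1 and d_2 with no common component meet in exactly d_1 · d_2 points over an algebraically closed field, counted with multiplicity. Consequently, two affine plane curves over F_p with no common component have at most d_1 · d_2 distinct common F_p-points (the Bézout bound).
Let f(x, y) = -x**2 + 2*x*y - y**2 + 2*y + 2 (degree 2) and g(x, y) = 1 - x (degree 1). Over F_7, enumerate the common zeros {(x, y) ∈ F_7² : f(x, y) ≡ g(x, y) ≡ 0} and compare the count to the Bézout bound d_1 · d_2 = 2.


Common zeros: ∅; count = 0; Bézout bound = 2.

deg(f) = 2, deg(g) = 1, so Bézout bound = 2.
Scan x ∈ F_7. For each x, list the y ∈ F_7 with f(x, y) ≡ 0 and those with g(x, y) ≡ 0 (mod 7); the common zeros in that column are the intersection.
  x = 0: f ≡ 0 at y ∈ ∅; g ≡ 0 at y ∈ ∅; common: ∅.
  x = 1: f ≡ 0 at y ∈ ∅; g ≡ 0 at y ∈ {0, 1, 2, 3, 4, 5, 6}; common: ∅.
  x = 2: f ≡ 0 at y ∈ {3}; g ≡ 0 at y ∈ ∅; common: ∅.
  x = 3: f ≡ 0 at y ∈ {0, 1}; g ≡ 0 at y ∈ ∅; common: ∅.
  x = 4: f ≡ 0 at y ∈ {0, 3}; g ≡ 0 at y ∈ ∅; common: ∅.
  x = 5: f ≡ 0 at y ∈ ∅; g ≡ 0 at y ∈ ∅; common: ∅.
  x = 6: f ≡ 0 at y ∈ {1, 6}; g ≡ 0 at y ∈ ∅; common: ∅.
Collecting: common zeros = ∅, so the count is 0.
Comparison with the Bézout bound: 0 ≤ 2 = deg(f)·deg(g), as expected for curves with no common component (the affine F_7-count falls short of the bound because intersections may lie at infinity, over extension fields, or carry multiplicity).


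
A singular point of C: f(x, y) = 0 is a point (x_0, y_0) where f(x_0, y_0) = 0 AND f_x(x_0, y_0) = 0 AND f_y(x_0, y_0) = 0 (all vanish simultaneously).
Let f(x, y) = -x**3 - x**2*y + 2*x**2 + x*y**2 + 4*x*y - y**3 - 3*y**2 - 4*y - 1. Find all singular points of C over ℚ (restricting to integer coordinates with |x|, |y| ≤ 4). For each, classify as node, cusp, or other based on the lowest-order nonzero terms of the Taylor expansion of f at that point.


Singular points: {(1, -1)}; classification: cusp.

Compute partial derivatives:
  f_x = -3*x**2 - 2*x*y + 4*x + y**2 + 4*y.
  f_y = -x**2 + 2*x*y + 4*x - 3*y**2 - 6*y - 4.
Scan x_0 ∈ {−4, ..., 4}. For each x_0, f_y(x_0, y) is a polynomial in y; find its integer roots y ∈ {−4, ..., 4}, then test f_x and f at those candidates.
  x = -4: f_y(-4, y) = -3*y**2 - 14*y - 36; no integer root y with |y| ≤ 4.
  x = -3: f_y(-3, y) = -3*y**2 - 12*y - 25; no integer root y with |y| ≤ 4.
  x = -2: f_y(-2, y) = -3*y**2 - 10*y - 16; no integer root y with |y| ≤ 4.
  x = -1: f_y(-1, y) = -3*y**2 - 8*y - 9; no integer root y with |y| ≤ 4.
  x = 0: f_y(0, y) = -3*y**2 - 6*y - 4; no integer root y with |y| ≤ 4.
  x = 1: f_y(1, y) = -3*y**2 - 4*y - 1; vanishes at y ∈ {-1}. (1, -1): f_x = 0, f = 0 — SINGULAR.
  x = 2: f_y(2, y) = -3*y**2 - 2*y; vanishes at y ∈ {0}. (2, 0): f_x = -4 ≠ 0.
  x = 3: f_y(3, y) = -3*y**2 - 1; no integer root y with |y| ≤ 4.
  x = 4: f_y(4, y) = -3*y**2 + 2*y - 4; no integer root y with |y| ≤ 4.
Only singular point on the grid: (1, -1).
Classify: substitute x = 1 + u, y = -1 + v and expand: f = -u**3 - u**2*v + u*v**2 - v**3 + v**2.
No constant or linear terms (consistent with a singular point). Quadratic part: v**2. Cubic part: -u**3 - u**2*v + u*v**2 - v**3.
The quadratic part v**2 is a perfect square, so there is a single (double) tangent line v = 0, i.e. y = -1. Restricting the cubic part to that line (v = 0) leaves -u**3 ≠ 0, so f is not divisible by v and the branch is v² ≈ u**3 to lowest order — this is a cusp.
Classification: cusp.


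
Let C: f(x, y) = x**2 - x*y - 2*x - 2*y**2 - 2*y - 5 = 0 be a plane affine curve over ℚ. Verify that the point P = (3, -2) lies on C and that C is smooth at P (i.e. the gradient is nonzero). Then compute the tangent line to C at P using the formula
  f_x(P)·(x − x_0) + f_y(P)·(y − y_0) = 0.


Tangent line at P: 6*x + 3*y - 12 = 0.

Step 1: f(3, -2) = 0, so P lies on C.
Step 2: partial derivatives
  f_x(x, y) = 2*x - y - 2, f_y(x, y) = -x - 4*y - 2.
  f_x(P) = 6, f_y(P) = 3 (gradient nonzero, so P is smooth).
Step 3: tangent line at P: 6·(x − 3) + 3·(y − -2) = 0.
Expanding: 6*x + 3*y - 12 = 0.


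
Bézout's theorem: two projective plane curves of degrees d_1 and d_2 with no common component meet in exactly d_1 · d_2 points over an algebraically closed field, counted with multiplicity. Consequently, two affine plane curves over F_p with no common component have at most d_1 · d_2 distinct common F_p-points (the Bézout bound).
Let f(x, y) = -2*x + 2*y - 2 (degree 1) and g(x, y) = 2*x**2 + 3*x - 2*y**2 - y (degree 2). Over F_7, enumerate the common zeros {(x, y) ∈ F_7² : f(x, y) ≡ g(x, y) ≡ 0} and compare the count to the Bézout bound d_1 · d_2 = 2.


Common zeros: {(2, 3)}; count = 1; Bézout bound = 2.

deg(f) = 1, deg(g) = 2, so Bézout bound = 2.
Scan x ∈ F_7. For each x, list the y ∈ F_7 with f(x, y) ≡ 0 and those with g(x, y) ≡ 0 (mod 7); the common zeros in that column are the intersection.
  x = 0: f ≡ 0 at y ∈ {1}; g ≡ 0 at y ∈ {0, 3}; common: ∅.
  x = 1: f ≡ 0 at y ∈ {2}; g ≡ 0 at y ∈ ∅; common: ∅.
  x = 2: f ≡ 0 at y ∈ {3}; g ≡ 0 at y ∈ {0, 3}; common: {3}.
  x = 3: f ≡ 0 at y ∈ {4}; g ≡ 0 at y ∈ {5}; common: ∅.
  x = 4: f ≡ 0 at y ∈ {5}; g ≡ 0 at y ∈ ∅; common: ∅.
  x = 5: f ≡ 0 at y ∈ {6}; g ≡ 0 at y ∈ ∅; common: ∅.
  x = 6: f ≡ 0 at y ∈ {0}; g ≡ 0 at y ∈ {5}; common: ∅.
Collecting: common zeros = {(2, 3)}, so the count is 1.
Comparison with the Bézout bound: 1 ≤ 2 = deg(f)·deg(g), as expected for curves with no common component (the affine F_7-count falls short of the bound because intersections may lie at infinity, over extension fields, or carry multiplicity).
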